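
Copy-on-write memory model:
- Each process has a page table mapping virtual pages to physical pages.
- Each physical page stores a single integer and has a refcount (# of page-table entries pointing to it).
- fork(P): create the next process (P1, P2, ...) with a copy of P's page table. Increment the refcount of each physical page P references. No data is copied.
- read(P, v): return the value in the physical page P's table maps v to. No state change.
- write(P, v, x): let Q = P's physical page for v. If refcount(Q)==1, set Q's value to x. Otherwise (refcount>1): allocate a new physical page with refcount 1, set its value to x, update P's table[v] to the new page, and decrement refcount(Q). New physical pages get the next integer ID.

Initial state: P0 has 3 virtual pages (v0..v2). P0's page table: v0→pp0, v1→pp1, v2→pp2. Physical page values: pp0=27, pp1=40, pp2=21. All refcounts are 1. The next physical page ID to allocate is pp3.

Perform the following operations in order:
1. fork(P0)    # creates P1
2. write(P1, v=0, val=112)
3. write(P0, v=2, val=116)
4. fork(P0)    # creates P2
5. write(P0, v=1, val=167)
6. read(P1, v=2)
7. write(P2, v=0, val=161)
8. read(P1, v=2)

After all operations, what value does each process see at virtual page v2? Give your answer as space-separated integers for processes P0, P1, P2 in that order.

Answer: 116 21 116

Derivation:
Op 1: fork(P0) -> P1. 3 ppages; refcounts: pp0:2 pp1:2 pp2:2
Op 2: write(P1, v0, 112). refcount(pp0)=2>1 -> COPY to pp3. 4 ppages; refcounts: pp0:1 pp1:2 pp2:2 pp3:1
Op 3: write(P0, v2, 116). refcount(pp2)=2>1 -> COPY to pp4. 5 ppages; refcounts: pp0:1 pp1:2 pp2:1 pp3:1 pp4:1
Op 4: fork(P0) -> P2. 5 ppages; refcounts: pp0:2 pp1:3 pp2:1 pp3:1 pp4:2
Op 5: write(P0, v1, 167). refcount(pp1)=3>1 -> COPY to pp5. 6 ppages; refcounts: pp0:2 pp1:2 pp2:1 pp3:1 pp4:2 pp5:1
Op 6: read(P1, v2) -> 21. No state change.
Op 7: write(P2, v0, 161). refcount(pp0)=2>1 -> COPY to pp6. 7 ppages; refcounts: pp0:1 pp1:2 pp2:1 pp3:1 pp4:2 pp5:1 pp6:1
Op 8: read(P1, v2) -> 21. No state change.
P0: v2 -> pp4 = 116
P1: v2 -> pp2 = 21
P2: v2 -> pp4 = 116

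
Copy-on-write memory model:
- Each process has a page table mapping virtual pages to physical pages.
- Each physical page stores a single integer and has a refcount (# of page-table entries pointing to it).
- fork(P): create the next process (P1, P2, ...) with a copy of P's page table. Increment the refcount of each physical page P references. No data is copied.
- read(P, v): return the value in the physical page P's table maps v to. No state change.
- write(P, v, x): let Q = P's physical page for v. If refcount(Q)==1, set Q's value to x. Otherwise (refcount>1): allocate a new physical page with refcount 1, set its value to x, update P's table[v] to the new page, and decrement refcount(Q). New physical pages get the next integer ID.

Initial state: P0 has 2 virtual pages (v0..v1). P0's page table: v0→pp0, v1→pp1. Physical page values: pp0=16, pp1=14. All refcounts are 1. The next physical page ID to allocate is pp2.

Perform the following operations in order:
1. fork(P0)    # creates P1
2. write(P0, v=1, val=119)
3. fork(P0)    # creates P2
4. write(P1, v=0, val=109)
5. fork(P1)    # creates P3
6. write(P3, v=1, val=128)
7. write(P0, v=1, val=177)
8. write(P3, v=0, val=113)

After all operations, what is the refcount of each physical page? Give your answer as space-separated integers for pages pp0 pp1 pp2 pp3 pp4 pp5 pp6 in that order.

Op 1: fork(P0) -> P1. 2 ppages; refcounts: pp0:2 pp1:2
Op 2: write(P0, v1, 119). refcount(pp1)=2>1 -> COPY to pp2. 3 ppages; refcounts: pp0:2 pp1:1 pp2:1
Op 3: fork(P0) -> P2. 3 ppages; refcounts: pp0:3 pp1:1 pp2:2
Op 4: write(P1, v0, 109). refcount(pp0)=3>1 -> COPY to pp3. 4 ppages; refcounts: pp0:2 pp1:1 pp2:2 pp3:1
Op 5: fork(P1) -> P3. 4 ppages; refcounts: pp0:2 pp1:2 pp2:2 pp3:2
Op 6: write(P3, v1, 128). refcount(pp1)=2>1 -> COPY to pp4. 5 ppages; refcounts: pp0:2 pp1:1 pp2:2 pp3:2 pp4:1
Op 7: write(P0, v1, 177). refcount(pp2)=2>1 -> COPY to pp5. 6 ppages; refcounts: pp0:2 pp1:1 pp2:1 pp3:2 pp4:1 pp5:1
Op 8: write(P3, v0, 113). refcount(pp3)=2>1 -> COPY to pp6. 7 ppages; refcounts: pp0:2 pp1:1 pp2:1 pp3:1 pp4:1 pp5:1 pp6:1

Answer: 2 1 1 1 1 1 1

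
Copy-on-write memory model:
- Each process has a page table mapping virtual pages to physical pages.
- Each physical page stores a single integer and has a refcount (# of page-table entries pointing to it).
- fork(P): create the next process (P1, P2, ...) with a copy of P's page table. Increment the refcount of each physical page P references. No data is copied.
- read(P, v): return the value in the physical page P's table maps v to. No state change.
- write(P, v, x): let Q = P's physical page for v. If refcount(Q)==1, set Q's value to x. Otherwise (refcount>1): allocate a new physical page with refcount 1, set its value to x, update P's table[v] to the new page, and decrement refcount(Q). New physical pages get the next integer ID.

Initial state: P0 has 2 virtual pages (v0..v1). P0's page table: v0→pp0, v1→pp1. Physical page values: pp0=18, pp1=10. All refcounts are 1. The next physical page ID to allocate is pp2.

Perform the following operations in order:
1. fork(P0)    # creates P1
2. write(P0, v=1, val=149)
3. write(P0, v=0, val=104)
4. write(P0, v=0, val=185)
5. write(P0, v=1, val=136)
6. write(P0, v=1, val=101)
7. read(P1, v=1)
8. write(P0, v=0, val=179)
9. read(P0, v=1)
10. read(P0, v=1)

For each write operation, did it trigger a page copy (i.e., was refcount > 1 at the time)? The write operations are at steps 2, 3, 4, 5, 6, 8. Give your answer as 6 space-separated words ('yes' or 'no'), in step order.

Op 1: fork(P0) -> P1. 2 ppages; refcounts: pp0:2 pp1:2
Op 2: write(P0, v1, 149). refcount(pp1)=2>1 -> COPY to pp2. 3 ppages; refcounts: pp0:2 pp1:1 pp2:1
Op 3: write(P0, v0, 104). refcount(pp0)=2>1 -> COPY to pp3. 4 ppages; refcounts: pp0:1 pp1:1 pp2:1 pp3:1
Op 4: write(P0, v0, 185). refcount(pp3)=1 -> write in place. 4 ppages; refcounts: pp0:1 pp1:1 pp2:1 pp3:1
Op 5: write(P0, v1, 136). refcount(pp2)=1 -> write in place. 4 ppages; refcounts: pp0:1 pp1:1 pp2:1 pp3:1
Op 6: write(P0, v1, 101). refcount(pp2)=1 -> write in place. 4 ppages; refcounts: pp0:1 pp1:1 pp2:1 pp3:1
Op 7: read(P1, v1) -> 10. No state change.
Op 8: write(P0, v0, 179). refcount(pp3)=1 -> write in place. 4 ppages; refcounts: pp0:1 pp1:1 pp2:1 pp3:1
Op 9: read(P0, v1) -> 101. No state change.
Op 10: read(P0, v1) -> 101. No state change.

yes yes no no no no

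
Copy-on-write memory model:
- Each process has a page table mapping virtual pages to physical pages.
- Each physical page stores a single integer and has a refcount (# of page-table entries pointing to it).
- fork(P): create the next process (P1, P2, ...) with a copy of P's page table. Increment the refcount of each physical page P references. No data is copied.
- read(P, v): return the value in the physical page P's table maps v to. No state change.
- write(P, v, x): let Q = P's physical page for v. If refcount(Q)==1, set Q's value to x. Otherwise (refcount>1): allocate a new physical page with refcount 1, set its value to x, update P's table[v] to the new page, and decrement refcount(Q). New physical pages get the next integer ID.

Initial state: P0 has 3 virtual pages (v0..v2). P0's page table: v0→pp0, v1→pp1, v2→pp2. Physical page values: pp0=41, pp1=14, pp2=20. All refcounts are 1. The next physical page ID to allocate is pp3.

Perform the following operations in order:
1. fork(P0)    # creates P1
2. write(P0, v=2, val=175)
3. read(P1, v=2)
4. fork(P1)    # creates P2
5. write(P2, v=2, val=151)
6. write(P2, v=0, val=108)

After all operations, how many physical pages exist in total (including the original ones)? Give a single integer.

Op 1: fork(P0) -> P1. 3 ppages; refcounts: pp0:2 pp1:2 pp2:2
Op 2: write(P0, v2, 175). refcount(pp2)=2>1 -> COPY to pp3. 4 ppages; refcounts: pp0:2 pp1:2 pp2:1 pp3:1
Op 3: read(P1, v2) -> 20. No state change.
Op 4: fork(P1) -> P2. 4 ppages; refcounts: pp0:3 pp1:3 pp2:2 pp3:1
Op 5: write(P2, v2, 151). refcount(pp2)=2>1 -> COPY to pp4. 5 ppages; refcounts: pp0:3 pp1:3 pp2:1 pp3:1 pp4:1
Op 6: write(P2, v0, 108). refcount(pp0)=3>1 -> COPY to pp5. 6 ppages; refcounts: pp0:2 pp1:3 pp2:1 pp3:1 pp4:1 pp5:1

Answer: 6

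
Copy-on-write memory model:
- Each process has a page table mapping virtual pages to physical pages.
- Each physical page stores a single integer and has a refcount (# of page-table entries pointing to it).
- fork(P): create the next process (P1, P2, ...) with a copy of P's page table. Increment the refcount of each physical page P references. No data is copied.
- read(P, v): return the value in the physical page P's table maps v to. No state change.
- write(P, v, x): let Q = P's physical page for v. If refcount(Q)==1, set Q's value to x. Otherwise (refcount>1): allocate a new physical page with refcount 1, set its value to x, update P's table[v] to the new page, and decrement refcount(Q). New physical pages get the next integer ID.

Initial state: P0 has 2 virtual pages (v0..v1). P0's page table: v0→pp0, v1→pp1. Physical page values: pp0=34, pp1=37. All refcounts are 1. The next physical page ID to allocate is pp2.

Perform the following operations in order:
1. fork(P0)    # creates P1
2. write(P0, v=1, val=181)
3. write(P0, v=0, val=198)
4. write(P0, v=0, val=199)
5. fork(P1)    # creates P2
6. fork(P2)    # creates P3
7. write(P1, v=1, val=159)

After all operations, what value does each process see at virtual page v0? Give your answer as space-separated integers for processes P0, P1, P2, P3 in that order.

Answer: 199 34 34 34

Derivation:
Op 1: fork(P0) -> P1. 2 ppages; refcounts: pp0:2 pp1:2
Op 2: write(P0, v1, 181). refcount(pp1)=2>1 -> COPY to pp2. 3 ppages; refcounts: pp0:2 pp1:1 pp2:1
Op 3: write(P0, v0, 198). refcount(pp0)=2>1 -> COPY to pp3. 4 ppages; refcounts: pp0:1 pp1:1 pp2:1 pp3:1
Op 4: write(P0, v0, 199). refcount(pp3)=1 -> write in place. 4 ppages; refcounts: pp0:1 pp1:1 pp2:1 pp3:1
Op 5: fork(P1) -> P2. 4 ppages; refcounts: pp0:2 pp1:2 pp2:1 pp3:1
Op 6: fork(P2) -> P3. 4 ppages; refcounts: pp0:3 pp1:3 pp2:1 pp3:1
Op 7: write(P1, v1, 159). refcount(pp1)=3>1 -> COPY to pp4. 5 ppages; refcounts: pp0:3 pp1:2 pp2:1 pp3:1 pp4:1
P0: v0 -> pp3 = 199
P1: v0 -> pp0 = 34
P2: v0 -> pp0 = 34
P3: v0 -> pp0 = 34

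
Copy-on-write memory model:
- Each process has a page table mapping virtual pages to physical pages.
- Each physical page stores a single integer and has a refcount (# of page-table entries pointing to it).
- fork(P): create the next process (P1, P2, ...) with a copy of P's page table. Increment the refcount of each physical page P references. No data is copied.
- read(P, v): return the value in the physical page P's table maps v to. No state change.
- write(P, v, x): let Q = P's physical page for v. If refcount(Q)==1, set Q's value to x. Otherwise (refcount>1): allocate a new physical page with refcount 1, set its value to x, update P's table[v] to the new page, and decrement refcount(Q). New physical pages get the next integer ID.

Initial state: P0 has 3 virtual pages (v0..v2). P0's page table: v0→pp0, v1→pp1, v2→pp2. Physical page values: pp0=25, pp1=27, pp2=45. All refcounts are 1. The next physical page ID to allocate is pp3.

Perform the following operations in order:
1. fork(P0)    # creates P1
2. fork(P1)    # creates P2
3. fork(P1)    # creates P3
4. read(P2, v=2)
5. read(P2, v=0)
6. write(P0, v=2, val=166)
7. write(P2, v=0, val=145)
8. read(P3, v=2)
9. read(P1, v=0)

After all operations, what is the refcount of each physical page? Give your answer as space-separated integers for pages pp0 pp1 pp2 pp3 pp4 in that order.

Answer: 3 4 3 1 1

Derivation:
Op 1: fork(P0) -> P1. 3 ppages; refcounts: pp0:2 pp1:2 pp2:2
Op 2: fork(P1) -> P2. 3 ppages; refcounts: pp0:3 pp1:3 pp2:3
Op 3: fork(P1) -> P3. 3 ppages; refcounts: pp0:4 pp1:4 pp2:4
Op 4: read(P2, v2) -> 45. No state change.
Op 5: read(P2, v0) -> 25. No state change.
Op 6: write(P0, v2, 166). refcount(pp2)=4>1 -> COPY to pp3. 4 ppages; refcounts: pp0:4 pp1:4 pp2:3 pp3:1
Op 7: write(P2, v0, 145). refcount(pp0)=4>1 -> COPY to pp4. 5 ppages; refcounts: pp0:3 pp1:4 pp2:3 pp3:1 pp4:1
Op 8: read(P3, v2) -> 45. No state change.
Op 9: read(P1, v0) -> 25. No state change.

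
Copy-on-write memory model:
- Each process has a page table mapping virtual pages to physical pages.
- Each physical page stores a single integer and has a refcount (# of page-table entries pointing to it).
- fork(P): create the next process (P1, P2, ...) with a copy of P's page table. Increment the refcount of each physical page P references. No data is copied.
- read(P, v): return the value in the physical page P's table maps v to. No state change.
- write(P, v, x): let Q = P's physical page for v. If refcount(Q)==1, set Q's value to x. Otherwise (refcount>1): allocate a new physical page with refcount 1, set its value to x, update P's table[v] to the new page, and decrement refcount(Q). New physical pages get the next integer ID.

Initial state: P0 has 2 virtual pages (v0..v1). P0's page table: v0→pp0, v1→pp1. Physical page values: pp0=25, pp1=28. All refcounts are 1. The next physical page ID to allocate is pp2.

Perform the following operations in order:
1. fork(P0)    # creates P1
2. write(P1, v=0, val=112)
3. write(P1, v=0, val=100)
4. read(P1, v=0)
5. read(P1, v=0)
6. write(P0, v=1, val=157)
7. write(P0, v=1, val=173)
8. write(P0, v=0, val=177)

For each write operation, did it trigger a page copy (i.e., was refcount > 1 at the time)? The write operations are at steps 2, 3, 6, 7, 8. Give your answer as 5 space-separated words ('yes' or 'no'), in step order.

Op 1: fork(P0) -> P1. 2 ppages; refcounts: pp0:2 pp1:2
Op 2: write(P1, v0, 112). refcount(pp0)=2>1 -> COPY to pp2. 3 ppages; refcounts: pp0:1 pp1:2 pp2:1
Op 3: write(P1, v0, 100). refcount(pp2)=1 -> write in place. 3 ppages; refcounts: pp0:1 pp1:2 pp2:1
Op 4: read(P1, v0) -> 100. No state change.
Op 5: read(P1, v0) -> 100. No state change.
Op 6: write(P0, v1, 157). refcount(pp1)=2>1 -> COPY to pp3. 4 ppages; refcounts: pp0:1 pp1:1 pp2:1 pp3:1
Op 7: write(P0, v1, 173). refcount(pp3)=1 -> write in place. 4 ppages; refcounts: pp0:1 pp1:1 pp2:1 pp3:1
Op 8: write(P0, v0, 177). refcount(pp0)=1 -> write in place. 4 ppages; refcounts: pp0:1 pp1:1 pp2:1 pp3:1

yes no yes no no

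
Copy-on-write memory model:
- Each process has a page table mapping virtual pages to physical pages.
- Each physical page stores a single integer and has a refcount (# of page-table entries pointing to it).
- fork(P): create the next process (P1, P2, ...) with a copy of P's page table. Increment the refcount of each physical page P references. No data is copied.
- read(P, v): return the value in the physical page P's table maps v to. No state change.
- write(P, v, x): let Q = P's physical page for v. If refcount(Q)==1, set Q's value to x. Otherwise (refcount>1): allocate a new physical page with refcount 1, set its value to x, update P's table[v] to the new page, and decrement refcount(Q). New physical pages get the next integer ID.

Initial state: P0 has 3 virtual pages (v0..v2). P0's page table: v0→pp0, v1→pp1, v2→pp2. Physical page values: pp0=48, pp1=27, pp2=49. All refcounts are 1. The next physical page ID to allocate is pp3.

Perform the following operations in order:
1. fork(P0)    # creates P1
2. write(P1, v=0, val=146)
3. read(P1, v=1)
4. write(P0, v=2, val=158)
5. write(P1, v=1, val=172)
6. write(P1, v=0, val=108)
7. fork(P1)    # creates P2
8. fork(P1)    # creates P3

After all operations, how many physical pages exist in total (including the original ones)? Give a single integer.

Answer: 6

Derivation:
Op 1: fork(P0) -> P1. 3 ppages; refcounts: pp0:2 pp1:2 pp2:2
Op 2: write(P1, v0, 146). refcount(pp0)=2>1 -> COPY to pp3. 4 ppages; refcounts: pp0:1 pp1:2 pp2:2 pp3:1
Op 3: read(P1, v1) -> 27. No state change.
Op 4: write(P0, v2, 158). refcount(pp2)=2>1 -> COPY to pp4. 5 ppages; refcounts: pp0:1 pp1:2 pp2:1 pp3:1 pp4:1
Op 5: write(P1, v1, 172). refcount(pp1)=2>1 -> COPY to pp5. 6 ppages; refcounts: pp0:1 pp1:1 pp2:1 pp3:1 pp4:1 pp5:1
Op 6: write(P1, v0, 108). refcount(pp3)=1 -> write in place. 6 ppages; refcounts: pp0:1 pp1:1 pp2:1 pp3:1 pp4:1 pp5:1
Op 7: fork(P1) -> P2. 6 ppages; refcounts: pp0:1 pp1:1 pp2:2 pp3:2 pp4:1 pp5:2
Op 8: fork(P1) -> P3. 6 ppages; refcounts: pp0:1 pp1:1 pp2:3 pp3:3 pp4:1 pp5:3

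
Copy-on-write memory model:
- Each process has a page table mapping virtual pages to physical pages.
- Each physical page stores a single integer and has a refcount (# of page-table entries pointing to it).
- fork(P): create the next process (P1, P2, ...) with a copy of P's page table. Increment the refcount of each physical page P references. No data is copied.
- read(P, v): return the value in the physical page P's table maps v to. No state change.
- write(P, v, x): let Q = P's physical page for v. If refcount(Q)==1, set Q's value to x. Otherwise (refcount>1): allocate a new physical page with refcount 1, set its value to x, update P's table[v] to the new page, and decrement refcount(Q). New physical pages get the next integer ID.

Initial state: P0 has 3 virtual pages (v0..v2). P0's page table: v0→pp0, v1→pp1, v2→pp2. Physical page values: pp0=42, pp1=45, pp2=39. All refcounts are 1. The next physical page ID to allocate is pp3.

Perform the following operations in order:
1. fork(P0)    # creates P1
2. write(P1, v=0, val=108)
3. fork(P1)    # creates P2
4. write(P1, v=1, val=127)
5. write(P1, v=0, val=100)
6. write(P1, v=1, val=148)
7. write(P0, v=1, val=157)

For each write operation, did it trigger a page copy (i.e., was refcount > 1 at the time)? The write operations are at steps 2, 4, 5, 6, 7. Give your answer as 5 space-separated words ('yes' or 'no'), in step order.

Op 1: fork(P0) -> P1. 3 ppages; refcounts: pp0:2 pp1:2 pp2:2
Op 2: write(P1, v0, 108). refcount(pp0)=2>1 -> COPY to pp3. 4 ppages; refcounts: pp0:1 pp1:2 pp2:2 pp3:1
Op 3: fork(P1) -> P2. 4 ppages; refcounts: pp0:1 pp1:3 pp2:3 pp3:2
Op 4: write(P1, v1, 127). refcount(pp1)=3>1 -> COPY to pp4. 5 ppages; refcounts: pp0:1 pp1:2 pp2:3 pp3:2 pp4:1
Op 5: write(P1, v0, 100). refcount(pp3)=2>1 -> COPY to pp5. 6 ppages; refcounts: pp0:1 pp1:2 pp2:3 pp3:1 pp4:1 pp5:1
Op 6: write(P1, v1, 148). refcount(pp4)=1 -> write in place. 6 ppages; refcounts: pp0:1 pp1:2 pp2:3 pp3:1 pp4:1 pp5:1
Op 7: write(P0, v1, 157). refcount(pp1)=2>1 -> COPY to pp6. 7 ppages; refcounts: pp0:1 pp1:1 pp2:3 pp3:1 pp4:1 pp5:1 pp6:1

yes yes yes no yes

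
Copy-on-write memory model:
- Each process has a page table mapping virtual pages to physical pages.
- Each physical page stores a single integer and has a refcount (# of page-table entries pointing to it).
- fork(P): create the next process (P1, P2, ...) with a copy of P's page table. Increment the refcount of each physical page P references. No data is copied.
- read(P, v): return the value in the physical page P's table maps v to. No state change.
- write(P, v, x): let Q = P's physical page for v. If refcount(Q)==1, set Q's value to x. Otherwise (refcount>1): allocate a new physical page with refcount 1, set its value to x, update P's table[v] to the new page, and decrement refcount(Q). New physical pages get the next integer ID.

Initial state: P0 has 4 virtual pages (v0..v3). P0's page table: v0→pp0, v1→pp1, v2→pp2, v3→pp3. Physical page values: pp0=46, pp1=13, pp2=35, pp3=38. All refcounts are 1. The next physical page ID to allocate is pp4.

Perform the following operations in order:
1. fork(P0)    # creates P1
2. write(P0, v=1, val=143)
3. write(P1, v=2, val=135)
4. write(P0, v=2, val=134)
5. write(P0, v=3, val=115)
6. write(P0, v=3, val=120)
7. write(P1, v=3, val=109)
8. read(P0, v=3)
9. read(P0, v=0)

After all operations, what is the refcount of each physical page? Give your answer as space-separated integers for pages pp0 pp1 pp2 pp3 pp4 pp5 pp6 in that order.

Answer: 2 1 1 1 1 1 1

Derivation:
Op 1: fork(P0) -> P1. 4 ppages; refcounts: pp0:2 pp1:2 pp2:2 pp3:2
Op 2: write(P0, v1, 143). refcount(pp1)=2>1 -> COPY to pp4. 5 ppages; refcounts: pp0:2 pp1:1 pp2:2 pp3:2 pp4:1
Op 3: write(P1, v2, 135). refcount(pp2)=2>1 -> COPY to pp5. 6 ppages; refcounts: pp0:2 pp1:1 pp2:1 pp3:2 pp4:1 pp5:1
Op 4: write(P0, v2, 134). refcount(pp2)=1 -> write in place. 6 ppages; refcounts: pp0:2 pp1:1 pp2:1 pp3:2 pp4:1 pp5:1
Op 5: write(P0, v3, 115). refcount(pp3)=2>1 -> COPY to pp6. 7 ppages; refcounts: pp0:2 pp1:1 pp2:1 pp3:1 pp4:1 pp5:1 pp6:1
Op 6: write(P0, v3, 120). refcount(pp6)=1 -> write in place. 7 ppages; refcounts: pp0:2 pp1:1 pp2:1 pp3:1 pp4:1 pp5:1 pp6:1
Op 7: write(P1, v3, 109). refcount(pp3)=1 -> write in place. 7 ppages; refcounts: pp0:2 pp1:1 pp2:1 pp3:1 pp4:1 pp5:1 pp6:1
Op 8: read(P0, v3) -> 120. No state change.
Op 9: read(P0, v0) -> 46. No state change.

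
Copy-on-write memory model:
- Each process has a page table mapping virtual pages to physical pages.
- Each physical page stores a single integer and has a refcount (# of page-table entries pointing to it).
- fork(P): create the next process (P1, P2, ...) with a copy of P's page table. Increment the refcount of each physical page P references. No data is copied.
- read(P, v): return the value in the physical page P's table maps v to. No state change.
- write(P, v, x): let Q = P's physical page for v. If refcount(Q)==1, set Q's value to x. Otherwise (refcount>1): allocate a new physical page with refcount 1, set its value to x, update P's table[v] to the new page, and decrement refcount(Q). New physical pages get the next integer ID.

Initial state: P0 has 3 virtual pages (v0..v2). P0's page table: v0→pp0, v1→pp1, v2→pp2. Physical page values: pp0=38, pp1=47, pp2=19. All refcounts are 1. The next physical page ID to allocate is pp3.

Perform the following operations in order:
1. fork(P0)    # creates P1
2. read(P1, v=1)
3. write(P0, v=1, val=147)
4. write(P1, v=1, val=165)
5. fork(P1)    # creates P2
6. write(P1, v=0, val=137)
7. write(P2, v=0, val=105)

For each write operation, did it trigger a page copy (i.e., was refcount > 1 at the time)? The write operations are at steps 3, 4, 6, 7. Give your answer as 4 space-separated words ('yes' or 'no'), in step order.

Op 1: fork(P0) -> P1. 3 ppages; refcounts: pp0:2 pp1:2 pp2:2
Op 2: read(P1, v1) -> 47. No state change.
Op 3: write(P0, v1, 147). refcount(pp1)=2>1 -> COPY to pp3. 4 ppages; refcounts: pp0:2 pp1:1 pp2:2 pp3:1
Op 4: write(P1, v1, 165). refcount(pp1)=1 -> write in place. 4 ppages; refcounts: pp0:2 pp1:1 pp2:2 pp3:1
Op 5: fork(P1) -> P2. 4 ppages; refcounts: pp0:3 pp1:2 pp2:3 pp3:1
Op 6: write(P1, v0, 137). refcount(pp0)=3>1 -> COPY to pp4. 5 ppages; refcounts: pp0:2 pp1:2 pp2:3 pp3:1 pp4:1
Op 7: write(P2, v0, 105). refcount(pp0)=2>1 -> COPY to pp5. 6 ppages; refcounts: pp0:1 pp1:2 pp2:3 pp3:1 pp4:1 pp5:1

yes no yes yes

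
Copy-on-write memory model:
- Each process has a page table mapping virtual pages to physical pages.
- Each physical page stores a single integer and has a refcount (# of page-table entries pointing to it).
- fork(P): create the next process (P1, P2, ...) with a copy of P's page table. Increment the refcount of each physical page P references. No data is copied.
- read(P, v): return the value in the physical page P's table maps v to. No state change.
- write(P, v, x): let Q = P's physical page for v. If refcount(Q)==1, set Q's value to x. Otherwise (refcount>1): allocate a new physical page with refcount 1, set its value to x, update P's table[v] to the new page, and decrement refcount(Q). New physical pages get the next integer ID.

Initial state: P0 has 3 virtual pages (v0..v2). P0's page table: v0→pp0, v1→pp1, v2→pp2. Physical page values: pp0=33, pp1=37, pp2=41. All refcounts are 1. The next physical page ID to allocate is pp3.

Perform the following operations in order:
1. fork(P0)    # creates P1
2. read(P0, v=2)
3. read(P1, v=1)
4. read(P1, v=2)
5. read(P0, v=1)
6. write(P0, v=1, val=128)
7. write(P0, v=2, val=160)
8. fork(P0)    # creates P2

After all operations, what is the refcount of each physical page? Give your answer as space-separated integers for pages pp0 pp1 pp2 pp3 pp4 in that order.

Answer: 3 1 1 2 2

Derivation:
Op 1: fork(P0) -> P1. 3 ppages; refcounts: pp0:2 pp1:2 pp2:2
Op 2: read(P0, v2) -> 41. No state change.
Op 3: read(P1, v1) -> 37. No state change.
Op 4: read(P1, v2) -> 41. No state change.
Op 5: read(P0, v1) -> 37. No state change.
Op 6: write(P0, v1, 128). refcount(pp1)=2>1 -> COPY to pp3. 4 ppages; refcounts: pp0:2 pp1:1 pp2:2 pp3:1
Op 7: write(P0, v2, 160). refcount(pp2)=2>1 -> COPY to pp4. 5 ppages; refcounts: pp0:2 pp1:1 pp2:1 pp3:1 pp4:1
Op 8: fork(P0) -> P2. 5 ppages; refcounts: pp0:3 pp1:1 pp2:1 pp3:2 pp4:2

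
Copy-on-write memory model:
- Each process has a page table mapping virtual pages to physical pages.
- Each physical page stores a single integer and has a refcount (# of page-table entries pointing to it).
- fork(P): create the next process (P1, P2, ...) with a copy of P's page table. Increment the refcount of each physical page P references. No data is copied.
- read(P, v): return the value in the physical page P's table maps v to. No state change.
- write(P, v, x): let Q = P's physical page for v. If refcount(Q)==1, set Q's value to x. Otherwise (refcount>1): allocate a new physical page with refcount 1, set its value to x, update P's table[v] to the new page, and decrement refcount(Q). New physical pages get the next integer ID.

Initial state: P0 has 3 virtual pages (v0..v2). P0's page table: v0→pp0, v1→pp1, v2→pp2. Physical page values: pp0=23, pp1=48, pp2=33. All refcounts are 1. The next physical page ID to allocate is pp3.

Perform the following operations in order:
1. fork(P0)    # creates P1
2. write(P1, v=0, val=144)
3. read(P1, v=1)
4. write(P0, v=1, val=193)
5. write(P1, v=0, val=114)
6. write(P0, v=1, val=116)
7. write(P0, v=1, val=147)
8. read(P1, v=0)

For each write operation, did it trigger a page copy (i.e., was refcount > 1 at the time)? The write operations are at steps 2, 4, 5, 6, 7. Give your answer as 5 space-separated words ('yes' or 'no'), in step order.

Op 1: fork(P0) -> P1. 3 ppages; refcounts: pp0:2 pp1:2 pp2:2
Op 2: write(P1, v0, 144). refcount(pp0)=2>1 -> COPY to pp3. 4 ppages; refcounts: pp0:1 pp1:2 pp2:2 pp3:1
Op 3: read(P1, v1) -> 48. No state change.
Op 4: write(P0, v1, 193). refcount(pp1)=2>1 -> COPY to pp4. 5 ppages; refcounts: pp0:1 pp1:1 pp2:2 pp3:1 pp4:1
Op 5: write(P1, v0, 114). refcount(pp3)=1 -> write in place. 5 ppages; refcounts: pp0:1 pp1:1 pp2:2 pp3:1 pp4:1
Op 6: write(P0, v1, 116). refcount(pp4)=1 -> write in place. 5 ppages; refcounts: pp0:1 pp1:1 pp2:2 pp3:1 pp4:1
Op 7: write(P0, v1, 147). refcount(pp4)=1 -> write in place. 5 ppages; refcounts: pp0:1 pp1:1 pp2:2 pp3:1 pp4:1
Op 8: read(P1, v0) -> 114. No state change.

yes yes no no no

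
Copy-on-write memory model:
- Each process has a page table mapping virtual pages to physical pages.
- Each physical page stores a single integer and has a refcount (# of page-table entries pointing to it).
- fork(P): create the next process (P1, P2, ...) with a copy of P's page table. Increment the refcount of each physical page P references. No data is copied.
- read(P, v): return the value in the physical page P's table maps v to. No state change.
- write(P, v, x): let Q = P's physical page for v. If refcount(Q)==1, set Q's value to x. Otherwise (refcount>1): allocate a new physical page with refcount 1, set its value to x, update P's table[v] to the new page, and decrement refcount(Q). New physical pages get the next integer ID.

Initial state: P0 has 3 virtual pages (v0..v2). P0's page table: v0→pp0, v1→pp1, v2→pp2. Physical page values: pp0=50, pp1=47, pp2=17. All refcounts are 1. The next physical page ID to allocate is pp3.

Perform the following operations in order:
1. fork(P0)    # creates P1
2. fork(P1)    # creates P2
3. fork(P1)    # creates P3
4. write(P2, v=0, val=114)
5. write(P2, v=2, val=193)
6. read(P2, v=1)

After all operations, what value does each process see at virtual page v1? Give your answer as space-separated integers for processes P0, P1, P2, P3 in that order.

Op 1: fork(P0) -> P1. 3 ppages; refcounts: pp0:2 pp1:2 pp2:2
Op 2: fork(P1) -> P2. 3 ppages; refcounts: pp0:3 pp1:3 pp2:3
Op 3: fork(P1) -> P3. 3 ppages; refcounts: pp0:4 pp1:4 pp2:4
Op 4: write(P2, v0, 114). refcount(pp0)=4>1 -> COPY to pp3. 4 ppages; refcounts: pp0:3 pp1:4 pp2:4 pp3:1
Op 5: write(P2, v2, 193). refcount(pp2)=4>1 -> COPY to pp4. 5 ppages; refcounts: pp0:3 pp1:4 pp2:3 pp3:1 pp4:1
Op 6: read(P2, v1) -> 47. No state change.
P0: v1 -> pp1 = 47
P1: v1 -> pp1 = 47
P2: v1 -> pp1 = 47
P3: v1 -> pp1 = 47

Answer: 47 47 47 47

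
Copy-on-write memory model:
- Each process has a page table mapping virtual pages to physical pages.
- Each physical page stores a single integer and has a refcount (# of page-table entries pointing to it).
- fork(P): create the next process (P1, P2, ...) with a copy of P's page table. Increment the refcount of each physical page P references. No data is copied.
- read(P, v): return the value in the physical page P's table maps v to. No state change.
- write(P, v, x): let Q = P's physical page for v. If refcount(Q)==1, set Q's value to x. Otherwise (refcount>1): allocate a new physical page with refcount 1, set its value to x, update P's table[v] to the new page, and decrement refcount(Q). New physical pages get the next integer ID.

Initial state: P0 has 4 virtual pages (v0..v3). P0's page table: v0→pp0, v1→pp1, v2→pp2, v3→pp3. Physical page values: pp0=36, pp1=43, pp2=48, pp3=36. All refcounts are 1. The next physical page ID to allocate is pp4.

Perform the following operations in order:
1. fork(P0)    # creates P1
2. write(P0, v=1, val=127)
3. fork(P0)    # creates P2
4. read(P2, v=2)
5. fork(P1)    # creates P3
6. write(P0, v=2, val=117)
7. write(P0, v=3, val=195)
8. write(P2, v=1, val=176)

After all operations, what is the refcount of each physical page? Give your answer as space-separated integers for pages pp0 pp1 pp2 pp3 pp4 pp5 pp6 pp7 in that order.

Op 1: fork(P0) -> P1. 4 ppages; refcounts: pp0:2 pp1:2 pp2:2 pp3:2
Op 2: write(P0, v1, 127). refcount(pp1)=2>1 -> COPY to pp4. 5 ppages; refcounts: pp0:2 pp1:1 pp2:2 pp3:2 pp4:1
Op 3: fork(P0) -> P2. 5 ppages; refcounts: pp0:3 pp1:1 pp2:3 pp3:3 pp4:2
Op 4: read(P2, v2) -> 48. No state change.
Op 5: fork(P1) -> P3. 5 ppages; refcounts: pp0:4 pp1:2 pp2:4 pp3:4 pp4:2
Op 6: write(P0, v2, 117). refcount(pp2)=4>1 -> COPY to pp5. 6 ppages; refcounts: pp0:4 pp1:2 pp2:3 pp3:4 pp4:2 pp5:1
Op 7: write(P0, v3, 195). refcount(pp3)=4>1 -> COPY to pp6. 7 ppages; refcounts: pp0:4 pp1:2 pp2:3 pp3:3 pp4:2 pp5:1 pp6:1
Op 8: write(P2, v1, 176). refcount(pp4)=2>1 -> COPY to pp7. 8 ppages; refcounts: pp0:4 pp1:2 pp2:3 pp3:3 pp4:1 pp5:1 pp6:1 pp7:1

Answer: 4 2 3 3 1 1 1 1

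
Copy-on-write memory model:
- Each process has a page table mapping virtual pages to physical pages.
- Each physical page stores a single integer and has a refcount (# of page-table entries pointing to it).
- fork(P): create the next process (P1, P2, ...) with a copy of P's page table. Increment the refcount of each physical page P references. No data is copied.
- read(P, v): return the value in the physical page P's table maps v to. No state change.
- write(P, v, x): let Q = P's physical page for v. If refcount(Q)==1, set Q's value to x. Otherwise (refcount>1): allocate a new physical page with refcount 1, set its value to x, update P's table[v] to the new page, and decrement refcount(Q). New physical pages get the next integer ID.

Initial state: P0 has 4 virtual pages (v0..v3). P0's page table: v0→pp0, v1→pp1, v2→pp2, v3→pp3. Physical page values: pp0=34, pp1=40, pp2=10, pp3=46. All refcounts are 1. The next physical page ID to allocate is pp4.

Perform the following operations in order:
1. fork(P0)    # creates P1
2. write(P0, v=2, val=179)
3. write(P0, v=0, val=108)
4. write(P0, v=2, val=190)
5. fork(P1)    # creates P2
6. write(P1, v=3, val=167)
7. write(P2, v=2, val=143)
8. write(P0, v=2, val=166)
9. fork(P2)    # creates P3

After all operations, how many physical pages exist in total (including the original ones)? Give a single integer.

Op 1: fork(P0) -> P1. 4 ppages; refcounts: pp0:2 pp1:2 pp2:2 pp3:2
Op 2: write(P0, v2, 179). refcount(pp2)=2>1 -> COPY to pp4. 5 ppages; refcounts: pp0:2 pp1:2 pp2:1 pp3:2 pp4:1
Op 3: write(P0, v0, 108). refcount(pp0)=2>1 -> COPY to pp5. 6 ppages; refcounts: pp0:1 pp1:2 pp2:1 pp3:2 pp4:1 pp5:1
Op 4: write(P0, v2, 190). refcount(pp4)=1 -> write in place. 6 ppages; refcounts: pp0:1 pp1:2 pp2:1 pp3:2 pp4:1 pp5:1
Op 5: fork(P1) -> P2. 6 ppages; refcounts: pp0:2 pp1:3 pp2:2 pp3:3 pp4:1 pp5:1
Op 6: write(P1, v3, 167). refcount(pp3)=3>1 -> COPY to pp6. 7 ppages; refcounts: pp0:2 pp1:3 pp2:2 pp3:2 pp4:1 pp5:1 pp6:1
Op 7: write(P2, v2, 143). refcount(pp2)=2>1 -> COPY to pp7. 8 ppages; refcounts: pp0:2 pp1:3 pp2:1 pp3:2 pp4:1 pp5:1 pp6:1 pp7:1
Op 8: write(P0, v2, 166). refcount(pp4)=1 -> write in place. 8 ppages; refcounts: pp0:2 pp1:3 pp2:1 pp3:2 pp4:1 pp5:1 pp6:1 pp7:1
Op 9: fork(P2) -> P3. 8 ppages; refcounts: pp0:3 pp1:4 pp2:1 pp3:3 pp4:1 pp5:1 pp6:1 pp7:2

Answer: 8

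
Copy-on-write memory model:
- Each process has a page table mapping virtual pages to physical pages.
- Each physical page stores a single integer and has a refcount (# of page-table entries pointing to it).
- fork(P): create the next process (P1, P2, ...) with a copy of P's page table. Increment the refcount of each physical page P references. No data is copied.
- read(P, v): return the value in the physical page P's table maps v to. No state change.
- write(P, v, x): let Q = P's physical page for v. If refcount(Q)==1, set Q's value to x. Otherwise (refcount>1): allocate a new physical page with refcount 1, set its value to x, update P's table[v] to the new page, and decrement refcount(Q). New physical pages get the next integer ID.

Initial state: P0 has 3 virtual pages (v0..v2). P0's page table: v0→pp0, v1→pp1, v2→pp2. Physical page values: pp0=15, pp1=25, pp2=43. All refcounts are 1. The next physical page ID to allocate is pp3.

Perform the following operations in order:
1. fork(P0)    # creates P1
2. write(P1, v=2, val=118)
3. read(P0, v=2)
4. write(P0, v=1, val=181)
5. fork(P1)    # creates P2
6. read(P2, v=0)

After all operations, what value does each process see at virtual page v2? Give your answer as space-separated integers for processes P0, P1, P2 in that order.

Op 1: fork(P0) -> P1. 3 ppages; refcounts: pp0:2 pp1:2 pp2:2
Op 2: write(P1, v2, 118). refcount(pp2)=2>1 -> COPY to pp3. 4 ppages; refcounts: pp0:2 pp1:2 pp2:1 pp3:1
Op 3: read(P0, v2) -> 43. No state change.
Op 4: write(P0, v1, 181). refcount(pp1)=2>1 -> COPY to pp4. 5 ppages; refcounts: pp0:2 pp1:1 pp2:1 pp3:1 pp4:1
Op 5: fork(P1) -> P2. 5 ppages; refcounts: pp0:3 pp1:2 pp2:1 pp3:2 pp4:1
Op 6: read(P2, v0) -> 15. No state change.
P0: v2 -> pp2 = 43
P1: v2 -> pp3 = 118
P2: v2 -> pp3 = 118

Answer: 43 118 118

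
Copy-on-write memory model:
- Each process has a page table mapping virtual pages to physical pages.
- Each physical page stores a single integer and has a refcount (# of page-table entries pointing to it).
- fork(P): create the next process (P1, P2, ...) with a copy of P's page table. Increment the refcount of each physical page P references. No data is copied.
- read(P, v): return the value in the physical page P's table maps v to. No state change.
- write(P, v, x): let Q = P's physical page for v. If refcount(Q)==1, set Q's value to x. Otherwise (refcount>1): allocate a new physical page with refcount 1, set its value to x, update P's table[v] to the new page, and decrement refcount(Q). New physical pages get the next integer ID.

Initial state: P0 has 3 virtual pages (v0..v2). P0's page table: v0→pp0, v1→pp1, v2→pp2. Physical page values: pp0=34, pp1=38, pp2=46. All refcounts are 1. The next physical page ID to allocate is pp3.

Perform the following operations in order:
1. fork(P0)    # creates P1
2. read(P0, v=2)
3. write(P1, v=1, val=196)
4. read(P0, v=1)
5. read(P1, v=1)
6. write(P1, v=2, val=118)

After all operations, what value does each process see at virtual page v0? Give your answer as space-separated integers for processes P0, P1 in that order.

Answer: 34 34

Derivation:
Op 1: fork(P0) -> P1. 3 ppages; refcounts: pp0:2 pp1:2 pp2:2
Op 2: read(P0, v2) -> 46. No state change.
Op 3: write(P1, v1, 196). refcount(pp1)=2>1 -> COPY to pp3. 4 ppages; refcounts: pp0:2 pp1:1 pp2:2 pp3:1
Op 4: read(P0, v1) -> 38. No state change.
Op 5: read(P1, v1) -> 196. No state change.
Op 6: write(P1, v2, 118). refcount(pp2)=2>1 -> COPY to pp4. 5 ppages; refcounts: pp0:2 pp1:1 pp2:1 pp3:1 pp4:1
P0: v0 -> pp0 = 34
P1: v0 -> pp0 = 34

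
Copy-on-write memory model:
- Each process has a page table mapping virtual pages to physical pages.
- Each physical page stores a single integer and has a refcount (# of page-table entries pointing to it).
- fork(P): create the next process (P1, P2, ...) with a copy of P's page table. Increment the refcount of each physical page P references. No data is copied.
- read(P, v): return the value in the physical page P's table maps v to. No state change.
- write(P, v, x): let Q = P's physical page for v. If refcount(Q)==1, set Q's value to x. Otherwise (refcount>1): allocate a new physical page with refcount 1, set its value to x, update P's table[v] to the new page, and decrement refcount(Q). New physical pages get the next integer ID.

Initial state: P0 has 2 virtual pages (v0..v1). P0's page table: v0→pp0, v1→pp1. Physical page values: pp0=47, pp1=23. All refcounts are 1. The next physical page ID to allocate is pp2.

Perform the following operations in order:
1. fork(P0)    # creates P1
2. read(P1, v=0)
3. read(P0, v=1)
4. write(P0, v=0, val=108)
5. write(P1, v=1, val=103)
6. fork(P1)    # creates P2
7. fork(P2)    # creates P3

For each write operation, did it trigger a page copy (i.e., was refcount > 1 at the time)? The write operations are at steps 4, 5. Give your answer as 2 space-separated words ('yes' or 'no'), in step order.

Op 1: fork(P0) -> P1. 2 ppages; refcounts: pp0:2 pp1:2
Op 2: read(P1, v0) -> 47. No state change.
Op 3: read(P0, v1) -> 23. No state change.
Op 4: write(P0, v0, 108). refcount(pp0)=2>1 -> COPY to pp2. 3 ppages; refcounts: pp0:1 pp1:2 pp2:1
Op 5: write(P1, v1, 103). refcount(pp1)=2>1 -> COPY to pp3. 4 ppages; refcounts: pp0:1 pp1:1 pp2:1 pp3:1
Op 6: fork(P1) -> P2. 4 ppages; refcounts: pp0:2 pp1:1 pp2:1 pp3:2
Op 7: fork(P2) -> P3. 4 ppages; refcounts: pp0:3 pp1:1 pp2:1 pp3:3

yes yes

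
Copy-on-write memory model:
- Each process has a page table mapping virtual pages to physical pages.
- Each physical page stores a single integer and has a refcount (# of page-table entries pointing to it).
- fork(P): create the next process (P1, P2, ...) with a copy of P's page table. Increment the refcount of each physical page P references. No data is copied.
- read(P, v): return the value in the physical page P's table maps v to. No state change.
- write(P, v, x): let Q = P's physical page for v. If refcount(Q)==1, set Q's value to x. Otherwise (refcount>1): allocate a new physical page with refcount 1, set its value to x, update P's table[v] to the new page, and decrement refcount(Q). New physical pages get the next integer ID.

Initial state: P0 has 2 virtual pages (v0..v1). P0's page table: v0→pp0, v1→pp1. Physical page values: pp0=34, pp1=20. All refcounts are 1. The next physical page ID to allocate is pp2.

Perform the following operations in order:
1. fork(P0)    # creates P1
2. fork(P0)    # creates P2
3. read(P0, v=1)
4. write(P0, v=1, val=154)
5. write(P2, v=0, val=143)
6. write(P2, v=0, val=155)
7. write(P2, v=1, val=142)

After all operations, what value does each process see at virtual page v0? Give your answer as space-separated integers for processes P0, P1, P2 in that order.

Op 1: fork(P0) -> P1. 2 ppages; refcounts: pp0:2 pp1:2
Op 2: fork(P0) -> P2. 2 ppages; refcounts: pp0:3 pp1:3
Op 3: read(P0, v1) -> 20. No state change.
Op 4: write(P0, v1, 154). refcount(pp1)=3>1 -> COPY to pp2. 3 ppages; refcounts: pp0:3 pp1:2 pp2:1
Op 5: write(P2, v0, 143). refcount(pp0)=3>1 -> COPY to pp3. 4 ppages; refcounts: pp0:2 pp1:2 pp2:1 pp3:1
Op 6: write(P2, v0, 155). refcount(pp3)=1 -> write in place. 4 ppages; refcounts: pp0:2 pp1:2 pp2:1 pp3:1
Op 7: write(P2, v1, 142). refcount(pp1)=2>1 -> COPY to pp4. 5 ppages; refcounts: pp0:2 pp1:1 pp2:1 pp3:1 pp4:1
P0: v0 -> pp0 = 34
P1: v0 -> pp0 = 34
P2: v0 -> pp3 = 155

Answer: 34 34 155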